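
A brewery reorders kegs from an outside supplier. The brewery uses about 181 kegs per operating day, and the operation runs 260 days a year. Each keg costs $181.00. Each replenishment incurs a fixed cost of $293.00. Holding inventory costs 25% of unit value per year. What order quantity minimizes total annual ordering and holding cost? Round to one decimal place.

Q* ≈ 780.7 kegs

Annual demand D = 181 × 260 = 47,060.
Holding cost H = 0.25 × $181.00 = $45.2500 per unit per year.
EOQ = √(2DS / H) = √(2 × 47,060 × 293 / 45.25).
= √(27,577,160 / 45.25) = √609,440 ≈ 780.666.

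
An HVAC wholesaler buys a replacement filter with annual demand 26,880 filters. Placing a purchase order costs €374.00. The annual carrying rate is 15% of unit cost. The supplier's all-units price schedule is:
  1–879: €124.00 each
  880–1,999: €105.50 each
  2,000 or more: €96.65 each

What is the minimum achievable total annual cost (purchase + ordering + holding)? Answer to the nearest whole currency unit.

Holding cost per unit per year at price C is H = 0.15·C.
Evaluate total cost at each tier's feasible EOQ or, if the EOQ is below the tier, at the tier's minimum quantity.
Tier 1 (€124.00): EOQ = 1039.7 exceeds tier's upper bound 879, so this tier is dominated.
EOQ at €105.50 = 1127.2 (feasible in tier 2): TC = 26,880×€105.50 + (26,880/1127.2)×374 + (1127.2/2)×0.15×€105.50 = €2,853,677.64.
EOQ at €96.65 = 1177.7 < 2000, so use break Q=2000: TC = 26,880×€96.65 + (26,880/2000.0)×374 + (2000.0/2)×0.15×€96.65 = €2,617,476.06.
Lowest total cost among the candidates is at Q = 2000.0.

TC* ≈ €2,617,476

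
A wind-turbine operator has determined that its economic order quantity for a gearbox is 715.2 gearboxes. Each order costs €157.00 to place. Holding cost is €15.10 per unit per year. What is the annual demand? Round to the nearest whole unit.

D ≈ 24,598 gearboxes per year

Invert the EOQ relation Q*² = 2DS/H.
From Q* = √(2DS/H): D = Q*²H / (2S) = 715.2² × 15.1 / (2 × 157) = 24598.142.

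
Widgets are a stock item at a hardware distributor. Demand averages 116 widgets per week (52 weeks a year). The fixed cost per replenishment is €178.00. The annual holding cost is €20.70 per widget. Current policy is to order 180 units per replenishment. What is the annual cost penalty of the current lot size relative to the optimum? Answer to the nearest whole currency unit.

Annual demand D = 116 × 52 = 6,032.
EOQ = √(2DS/H) = √(2 × 6,032 × 178 / 20.7) ≈ 322.08.
Cost at Q* = (D/Q*)S + (Q*/2)H = √(2DSH) ≈ €6,667.16.
Cost at Q = 180: (6,032/180)×178 + (180/2)×20.7 = €5,964.98 + €1,863.00 = €7,827.98.
Excess = €7,827.98 − €6,667.16 = €1,160.82.

Extra cost ≈ €1,161 per year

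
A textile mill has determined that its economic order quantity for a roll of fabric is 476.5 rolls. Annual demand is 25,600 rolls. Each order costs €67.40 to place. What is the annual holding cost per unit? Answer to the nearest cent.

Invert the EOQ relation Q*² = 2DS/H.
From Q* = √(2DS/H): H = 2DS / Q*² = 2 × 25,600 × 67.4 / 476.5² = 15.1986.

H ≈ €15.20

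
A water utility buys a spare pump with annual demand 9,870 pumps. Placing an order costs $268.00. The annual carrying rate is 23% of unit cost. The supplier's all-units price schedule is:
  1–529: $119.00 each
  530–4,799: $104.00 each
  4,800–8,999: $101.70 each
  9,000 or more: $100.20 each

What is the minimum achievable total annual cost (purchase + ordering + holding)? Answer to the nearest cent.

Holding cost per unit per year at price C is H = 0.23·C.
Evaluate total cost at each tier's feasible EOQ or, if the EOQ is below the tier, at the tier's minimum quantity.
EOQ at $119.00 = 439.6 (feasible in tier 1): TC = 9,870×$119.00 + (9,870/439.6)×268 + (439.6/2)×0.23×$119.00 = $1,186,563.12.
EOQ at $104.00 = 470.3 < 530, so use break Q=530: TC = 9,870×$104.00 + (9,870/530.0)×268 + (530.0/2)×0.23×$104.00 = $1,037,809.67.
EOQ at $101.70 = 475.6 < 4800, so use break Q=4800: TC = 9,870×$101.70 + (9,870/4800.0)×268 + (4800.0/2)×0.23×$101.70 = $1,060,468.47.
EOQ at $100.20 = 479.1 < 9000, so use break Q=9000: TC = 9,870×$100.20 + (9,870/9000.0)×268 + (9000.0/2)×0.23×$100.20 = $1,092,974.91.
Lowest total cost among the candidates is at Q = 530.0.

TC* ≈ $1,037,809.67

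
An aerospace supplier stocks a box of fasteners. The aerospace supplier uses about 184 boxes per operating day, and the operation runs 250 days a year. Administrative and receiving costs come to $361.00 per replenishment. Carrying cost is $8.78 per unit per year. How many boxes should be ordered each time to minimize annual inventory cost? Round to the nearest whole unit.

Annual demand D = 184 × 250 = 46,000.
EOQ = √(2DS / H) = √(2 × 46,000 × 361 / 8.78).
= √(33,212,000 / 8.78) = √3,782,687.9271 ≈ 1944.913.

Q* ≈ 1,945 boxes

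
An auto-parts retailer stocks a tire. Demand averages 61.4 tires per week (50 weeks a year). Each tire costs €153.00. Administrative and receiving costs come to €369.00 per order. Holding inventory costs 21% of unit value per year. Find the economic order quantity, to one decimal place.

Annual demand D = 61.4 × 50 = 3,070.
Holding cost H = 0.21 × €153.00 = €32.1300 per unit per year.
EOQ = √(2DS / H) = √(2 × 3,070 × 369 / 32.13).
= √(2,265,660 / 32.13) = √70,515.4062 ≈ 265.547.

Q* ≈ 265.5 tires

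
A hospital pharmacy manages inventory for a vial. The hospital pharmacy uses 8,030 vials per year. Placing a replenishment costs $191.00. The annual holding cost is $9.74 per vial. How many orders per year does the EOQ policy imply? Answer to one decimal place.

Q* = √(2DS/H) = √(2 × 8,030 × 191 / 9.74) ≈ 561.19.
Orders per year = D / Q* = 8,030 / 561.19 ≈ 14.309.

N ≈ 14.3 orders per year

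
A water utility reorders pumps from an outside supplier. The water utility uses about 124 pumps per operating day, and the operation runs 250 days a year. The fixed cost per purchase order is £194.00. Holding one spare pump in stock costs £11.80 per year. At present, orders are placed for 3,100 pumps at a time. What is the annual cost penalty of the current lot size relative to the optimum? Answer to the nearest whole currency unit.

Extra cost ≈ £8,317 per year

Annual demand D = 124 × 250 = 31,000.
EOQ = √(2DS/H) = √(2 × 31,000 × 194 / 11.8) ≈ 1009.61.
Cost at Q* = (D/Q*)S + (Q*/2)H = √(2DSH) ≈ £11,913.45.
Cost at Q = 3,100: (31,000/3,100)×194 + (3,100/2)×11.8 = £1,940.00 + £18,290.00 = £20,230.00.
Excess = £20,230.00 − £11,913.45 = £8,316.55.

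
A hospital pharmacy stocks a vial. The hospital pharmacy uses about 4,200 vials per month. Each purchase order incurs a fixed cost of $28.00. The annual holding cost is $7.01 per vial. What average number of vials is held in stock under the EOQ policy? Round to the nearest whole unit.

Annual demand D = 4,200 × 12 = 50,400.
The optimal lot size = √(2DS/H) = √(2 × 50,400 × 28 / 7.01) ≈ 634.53.
Average inventory = Q*/2 ≈ 634.53 / 2 = 317.264.

Average inventory ≈ 317 vials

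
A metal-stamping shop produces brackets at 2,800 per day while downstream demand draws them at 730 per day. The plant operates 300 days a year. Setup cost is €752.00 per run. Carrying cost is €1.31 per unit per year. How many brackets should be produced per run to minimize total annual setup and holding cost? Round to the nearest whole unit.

Annual demand D = 730 × 300 = 219,000.
Production build-up factor (1 − d/p) = 1 − 730/2,800 = 0.7393.
Q* = √(2DS / (H(1 − d/p))) = √(2 × 219,000 × 752 / (1.31 × 0.7393)).
= √(329,376,000 / 0.9685) ≈ 18441.837.

Q* ≈ 18,442 brackets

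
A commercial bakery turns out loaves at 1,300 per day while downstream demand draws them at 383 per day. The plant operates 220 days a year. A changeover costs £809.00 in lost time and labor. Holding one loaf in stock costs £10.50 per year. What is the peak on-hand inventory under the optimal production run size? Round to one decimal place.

Annual demand D = 383 × 220 = 84,260.
Production build-up factor (1 − d/p) = 1 − 383/1,300 = 0.7054.
Q* = √(2DS / (H(1 − d/p))) = √(2 × 84,260 × 809 / (10.5 × 0.7054)).
= √(136,332,680 / 7.4065) ≈ 4290.346.
Maximum inventory = Q*(1 − d/p) = 4290.346 × 0.7054 ≈ 3026.344.

I_max ≈ 3,026.3 loaves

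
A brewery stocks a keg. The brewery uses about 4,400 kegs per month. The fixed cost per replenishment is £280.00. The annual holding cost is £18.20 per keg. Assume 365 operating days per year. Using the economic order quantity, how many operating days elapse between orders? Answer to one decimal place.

Annual demand D = 4,400 × 12 = 52,800.
The optimal lot size = √(2DS/H) = √(2 × 52,800 × 280 / 18.2) ≈ 1274.60.
Cycle time = Q*/D × 365 = 1274.60 / 52,800 × 365 ≈ 8.811 days.

T ≈ 8.8 days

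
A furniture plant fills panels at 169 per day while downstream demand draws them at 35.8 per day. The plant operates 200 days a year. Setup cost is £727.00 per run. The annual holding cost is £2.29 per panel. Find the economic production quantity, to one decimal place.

Annual demand D = 35.8 × 200 = 7,160.
Production build-up factor (1 − d/p) = 1 − 35.8/169 = 0.7882.
Q* = √(2DS / (H(1 − d/p))) = √(2 × 7,160 × 727 / (2.29 × 0.7882)).
= √(10,410,640 / 1.8049) ≈ 2401.664.

Q* ≈ 2,401.7 panels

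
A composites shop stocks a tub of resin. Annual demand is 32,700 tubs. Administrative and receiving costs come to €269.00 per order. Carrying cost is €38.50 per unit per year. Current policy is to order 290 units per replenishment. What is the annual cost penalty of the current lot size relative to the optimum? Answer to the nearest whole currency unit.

EOQ = √(2DS/H) = √(2 × 32,700 × 269 / 38.5) ≈ 675.98.
Cost at Q* = (D/Q*)S + (Q*/2)H = √(2DSH) ≈ €26,025.28.
Cost at Q = 290: (32,700/290)×269 + (290/2)×38.5 = €30,332.07 + €5,582.50 = €35,914.57.
Excess = €35,914.57 − €26,025.28 = €9,889.29.

Extra cost ≈ €9,889 per year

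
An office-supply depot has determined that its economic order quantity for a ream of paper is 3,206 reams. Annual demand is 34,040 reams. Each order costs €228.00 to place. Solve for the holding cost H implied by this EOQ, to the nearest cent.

The basic EOQ model gives Q* = √(2DS/H); rearrange for the unknown.
From Q* = √(2DS/H): H = 2DS / Q*² = 2 × 34,040 × 228 / 3,206² = 1.5102.

H ≈ €1.51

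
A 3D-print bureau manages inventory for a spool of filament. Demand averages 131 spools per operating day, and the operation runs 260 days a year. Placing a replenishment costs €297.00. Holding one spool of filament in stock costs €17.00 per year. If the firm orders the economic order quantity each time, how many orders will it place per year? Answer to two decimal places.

N ≈ 31.22 orders per year

Annual demand D = 131 × 260 = 34,060.
EOQ = √(2DS/H) = √(2 × 34,060 × 297 / 17) ≈ 1090.92.
Orders per year = D / Q* = 34,060 / 1090.92 ≈ 31.221.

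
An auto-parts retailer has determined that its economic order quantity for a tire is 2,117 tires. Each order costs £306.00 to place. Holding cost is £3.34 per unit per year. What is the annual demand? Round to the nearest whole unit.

Invert the EOQ relation Q*² = 2DS/H.
From Q* = √(2DS/H): D = Q*²H / (2S) = 2,117² × 3.34 / (2 × 306) = 24458.891.

D ≈ 24,459 tires per year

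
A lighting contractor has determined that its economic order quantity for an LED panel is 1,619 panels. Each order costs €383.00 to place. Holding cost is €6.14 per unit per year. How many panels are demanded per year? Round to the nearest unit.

Invert the EOQ relation Q*² = 2DS/H.
From Q* = √(2DS/H): D = Q*²H / (2S) = 1,619² × 6.14 / (2 × 383) = 21010.351.

D ≈ 21,010 panels per year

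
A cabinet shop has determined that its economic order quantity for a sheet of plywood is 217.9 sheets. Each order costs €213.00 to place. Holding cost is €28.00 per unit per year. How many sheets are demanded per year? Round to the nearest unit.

The basic EOQ model gives Q* = √(2DS/H); rearrange for the unknown.
From Q* = √(2DS/H): D = Q*²H / (2S) = 217.9² × 28 / (2 × 213) = 3120.778.

D ≈ 3,121 sheets per year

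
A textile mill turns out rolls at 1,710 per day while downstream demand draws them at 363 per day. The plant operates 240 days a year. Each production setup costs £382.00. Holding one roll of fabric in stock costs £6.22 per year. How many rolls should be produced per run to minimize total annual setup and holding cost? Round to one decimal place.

Q* ≈ 3,685.7 rolls

Annual demand D = 363 × 240 = 87,120.
Production build-up factor (1 − d/p) = 1 − 363/1,710 = 0.7877.
Q* = √(2DS / (H(1 − d/p))) = √(2 × 87,120 × 382 / (6.22 × 0.7877)).
= √(66,559,680 / 4.8996) ≈ 3685.740.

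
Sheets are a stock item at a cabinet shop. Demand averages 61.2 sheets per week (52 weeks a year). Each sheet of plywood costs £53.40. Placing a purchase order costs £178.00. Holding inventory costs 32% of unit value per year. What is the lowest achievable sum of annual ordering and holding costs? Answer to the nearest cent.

TC* ≈ £4,399.95

Annual demand D = 61.2 × 52 = 3,182.4.
Holding cost H = 0.32 × £53.40 = £17.0880 per unit per year.
Q* = √(2DS/H) = √(2 × 3,182.4 × 178 / 17.088) ≈ 257.49.
At Q*, ordering cost (D/Q*)S equals holding cost (Q*/2)H, each = √(DSH/2).
Minimum total = √(2DSH) = √(2 × 3,182.4 × 178 × 17.088) ≈ 4399.953.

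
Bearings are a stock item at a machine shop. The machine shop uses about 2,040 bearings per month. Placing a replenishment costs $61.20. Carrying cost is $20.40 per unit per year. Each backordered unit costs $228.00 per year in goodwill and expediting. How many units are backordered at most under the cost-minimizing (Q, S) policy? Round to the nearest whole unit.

Annual demand D = 2,040 × 12 = 24,480.
With planned backorders, Q* = √(2DS/H) · √((H+B)/B).
√(2DS/H) = √(2 × 24,480 × 61.2 / 20.4) = 383.249.
√((H+B)/B) = √((20.4+228)/228) = 1.0438.
Q* ≈ 400.027.
S* = Q* · H/(H+B) = 400.027 × 20.4/248.4 ≈ 32.852.

S* ≈ 33 bearings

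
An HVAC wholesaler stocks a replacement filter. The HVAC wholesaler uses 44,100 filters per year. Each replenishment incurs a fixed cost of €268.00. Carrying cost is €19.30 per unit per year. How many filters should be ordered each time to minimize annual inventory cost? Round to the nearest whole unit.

Q* ≈ 1,107 filters

EOQ = √(2DS / H) = √(2 × 44,100 × 268 / 19.3).
= √(23,637,600 / 19.3) = √1,224,746.114 ≈ 1106.682.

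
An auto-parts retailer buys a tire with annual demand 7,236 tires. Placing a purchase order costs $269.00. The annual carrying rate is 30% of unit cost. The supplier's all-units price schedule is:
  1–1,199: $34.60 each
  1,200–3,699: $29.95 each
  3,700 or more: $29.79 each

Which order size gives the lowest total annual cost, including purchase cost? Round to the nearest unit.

Holding cost per unit per year at price C is H = 0.30·C.
Candidates are each tier's EOQ (if it falls in that tier) and each price-break quantity.
EOQ at $34.60 = 612.4 (feasible in tier 1): TC = 7,236×$34.60 + (7,236/612.4)×269 + (612.4/2)×0.30×$34.60 = $256,722.41.
EOQ at $29.95 = 658.2 < 1200, so use break Q=1200: TC = 7,236×$29.95 + (7,236/1200.0)×269 + (1200.0/2)×0.30×$29.95 = $223,731.27.
EOQ at $29.79 = 660.0 < 3700, so use break Q=3700: TC = 7,236×$29.79 + (7,236/3700.0)×269 + (3700.0/2)×0.30×$29.79 = $232,619.97.
Lowest total cost is $223,731.27 at Q = 1200.0.

Q* ≈ 1,200 tires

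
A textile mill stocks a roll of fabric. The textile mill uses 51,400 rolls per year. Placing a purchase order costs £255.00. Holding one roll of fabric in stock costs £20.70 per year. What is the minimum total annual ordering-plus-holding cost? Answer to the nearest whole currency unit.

EOQ = √(2DS/H) = √(2 × 51,400 × 255 / 20.7) ≈ 1125.33.
At Q*, ordering cost (D/Q*)S equals holding cost (Q*/2)H, each = √(DSH/2).
Minimum total = √(2DSH) = √(2 × 51,400 × 255 × 20.7) ≈ 23294.416.

TC* ≈ £23,294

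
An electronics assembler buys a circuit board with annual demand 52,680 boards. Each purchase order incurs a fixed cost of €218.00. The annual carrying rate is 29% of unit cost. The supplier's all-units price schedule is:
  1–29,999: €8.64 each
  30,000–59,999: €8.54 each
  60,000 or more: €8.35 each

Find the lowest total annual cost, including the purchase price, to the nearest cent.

TC* ≈ €462,741.36

Holding cost per unit per year at price C is H = 0.29·C.
Candidates are each tier's EOQ (if it falls in that tier) and each price-break quantity.
EOQ at €8.64 = 3027.7 (feasible in tier 1): TC = 52,680×€8.64 + (52,680/3027.7)×218 + (3027.7/2)×0.29×€8.64 = €462,741.36.
EOQ at €8.54 = 3045.4 < 30000, so use break Q=30000: TC = 52,680×€8.54 + (52,680/30000.0)×218 + (30000.0/2)×0.29×€8.54 = €487,419.01.
EOQ at €8.35 = 3079.8 < 60000, so use break Q=60000: TC = 52,680×€8.35 + (52,680/60000.0)×218 + (60000.0/2)×0.29×€8.35 = €512,714.40.
Lowest total cost among the candidates is at Q = 3027.7.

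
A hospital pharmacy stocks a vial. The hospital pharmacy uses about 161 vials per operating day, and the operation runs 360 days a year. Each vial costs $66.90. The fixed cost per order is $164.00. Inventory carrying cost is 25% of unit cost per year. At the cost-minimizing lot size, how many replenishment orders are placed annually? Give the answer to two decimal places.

N ≈ 54.36 orders per year

Annual demand D = 161 × 360 = 57,960.
Holding cost H = 0.25 × $66.90 = $16.7250 per unit per year.
The optimal lot size = √(2DS/H) = √(2 × 57,960 × 164 / 16.725) ≈ 1066.15.
Orders per year = D / Q* = 57,960 / 1066.15 ≈ 54.364.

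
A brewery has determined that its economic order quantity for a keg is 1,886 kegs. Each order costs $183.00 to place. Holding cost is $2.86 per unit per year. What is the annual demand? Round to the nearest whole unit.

Invert the EOQ relation Q*² = 2DS/H.
From Q* = √(2DS/H): D = Q*²H / (2S) = 1,886² × 2.86 / (2 × 183) = 27795.105.

D ≈ 27,795 kegs per year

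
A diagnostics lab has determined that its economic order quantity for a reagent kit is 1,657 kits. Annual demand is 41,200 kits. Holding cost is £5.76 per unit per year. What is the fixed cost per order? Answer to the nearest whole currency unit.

S ≈ £192

Invert the EOQ relation Q*² = 2DS/H.
From Q* = √(2DS/H): S = Q*²H / (2D) = 1,657² × 5.76 / (2 × 41,200) = 191.9289.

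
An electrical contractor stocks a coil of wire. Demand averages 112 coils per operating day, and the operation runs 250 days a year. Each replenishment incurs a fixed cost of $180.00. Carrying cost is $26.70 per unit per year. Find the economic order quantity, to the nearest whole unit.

Q* ≈ 614 coils

Annual demand D = 112 × 250 = 28,000.
EOQ = √(2DS / H) = √(2 × 28,000 × 180 / 26.7).
= √(10,080,000 / 26.7) = √377,528.0899 ≈ 614.433.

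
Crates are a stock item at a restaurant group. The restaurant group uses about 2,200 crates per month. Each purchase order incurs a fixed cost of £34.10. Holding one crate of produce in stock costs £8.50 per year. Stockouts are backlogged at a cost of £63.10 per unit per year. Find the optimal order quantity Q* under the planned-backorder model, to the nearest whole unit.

Annual demand D = 2,200 × 12 = 26,400.
With planned backorders, Q* = √(2DS/H) · √((H+B)/B).
√(2DS/H) = √(2 × 26,400 × 34.1 / 8.5) = 460.240.
√((H+B)/B) = √((8.5+63.1)/63.1) = 1.0652.
Q* ≈ 490.260.

Q* ≈ 490 crates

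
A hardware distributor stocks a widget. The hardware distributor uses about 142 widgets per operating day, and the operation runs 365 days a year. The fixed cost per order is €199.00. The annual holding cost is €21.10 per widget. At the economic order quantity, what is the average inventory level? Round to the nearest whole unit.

Average inventory ≈ 494 widgets

Annual demand D = 142 × 365 = 51,830.
Q* = √(2DS/H) = √(2 × 51,830 × 199 / 21.1) ≈ 988.76.
Average inventory = Q*/2 ≈ 988.76 / 2 = 494.380.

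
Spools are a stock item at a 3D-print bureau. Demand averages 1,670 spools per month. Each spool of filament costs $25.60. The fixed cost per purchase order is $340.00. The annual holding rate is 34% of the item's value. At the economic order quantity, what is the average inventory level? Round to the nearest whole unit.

Annual demand D = 1,670 × 12 = 20,040.
Holding cost H = 0.34 × $25.60 = $8.7040 per unit per year.
Q* = √(2DS/H) = √(2 × 20,040 × 340 / 8.704) ≈ 1251.25.
Average inventory = Q*/2 ≈ 1251.25 / 2 = 625.625.

Average inventory ≈ 626 spools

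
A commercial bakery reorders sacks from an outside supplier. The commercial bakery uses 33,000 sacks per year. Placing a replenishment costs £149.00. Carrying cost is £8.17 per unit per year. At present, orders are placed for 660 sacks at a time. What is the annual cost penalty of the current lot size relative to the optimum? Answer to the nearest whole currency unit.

EOQ = √(2DS/H) = √(2 × 33,000 × 149 / 8.17) ≈ 1097.12.
Cost at Q* = (D/Q*)S + (Q*/2)H = √(2DSH) ≈ £8,963.47.
Cost at Q = 660: (33,000/660)×149 + (660/2)×8.17 = £7,450.00 + £2,696.10 = £10,146.10.
Excess = £10,146.10 − £8,963.47 = £1,182.63.

Extra cost ≈ £1,183 per year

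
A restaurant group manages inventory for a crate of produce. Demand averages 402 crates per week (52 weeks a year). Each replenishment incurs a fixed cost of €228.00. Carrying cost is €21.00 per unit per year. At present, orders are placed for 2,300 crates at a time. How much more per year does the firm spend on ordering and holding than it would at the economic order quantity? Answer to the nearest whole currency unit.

Extra cost ≈ €12,074 per year

Annual demand D = 402 × 52 = 20,904.
EOQ = √(2DS/H) = √(2 × 20,904 × 228 / 21) ≈ 673.73.
Cost at Q* = (D/Q*)S + (Q*/2)H = √(2DSH) ≈ €14,148.38.
Cost at Q = 2,300: (20,904/2,300)×228 + (2,300/2)×21 = €2,072.22 + €24,150.00 = €26,222.22.
Excess = €26,222.22 − €14,148.38 = €12,073.84.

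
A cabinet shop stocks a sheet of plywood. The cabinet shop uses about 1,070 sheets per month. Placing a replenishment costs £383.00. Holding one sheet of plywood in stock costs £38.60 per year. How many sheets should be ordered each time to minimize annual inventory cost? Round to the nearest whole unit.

Annual demand D = 1,070 × 12 = 12,840.
EOQ = √(2DS / H) = √(2 × 12,840 × 383 / 38.6).
= √(9,835,440 / 38.6) = √254,804.1451 ≈ 504.781.

Q* ≈ 505 sheets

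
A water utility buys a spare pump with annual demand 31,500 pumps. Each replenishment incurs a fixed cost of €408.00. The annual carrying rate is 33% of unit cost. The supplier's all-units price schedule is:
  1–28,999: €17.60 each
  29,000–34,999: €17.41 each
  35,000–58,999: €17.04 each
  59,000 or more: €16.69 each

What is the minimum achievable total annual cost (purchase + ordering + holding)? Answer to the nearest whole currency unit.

TC* ≈ €566,618

Holding cost per unit per year at price C is H = 0.33·C.
Evaluate total cost at each tier's feasible EOQ or, if the EOQ is below the tier, at the tier's minimum quantity.
EOQ at €17.60 = 2103.7 (feasible in tier 1): TC = 31,500×€17.60 + (31,500/2103.7)×408 + (2103.7/2)×0.33×€17.60 = €566,618.38.
EOQ at €17.41 = 2115.2 < 29000, so use break Q=29000: TC = 31,500×€17.41 + (31,500/29000.0)×408 + (29000.0/2)×0.33×€17.41 = €632,165.02.
EOQ at €17.04 = 2138.0 < 35000, so use break Q=35000: TC = 31,500×€17.04 + (31,500/35000.0)×408 + (35000.0/2)×0.33×€17.04 = €635,533.20.
EOQ at €16.69 = 2160.3 < 59000, so use break Q=59000: TC = 31,500×€16.69 + (31,500/59000.0)×408 + (59000.0/2)×0.33×€16.69 = €688,429.98.
Lowest total cost among the candidates is at Q = 2103.7.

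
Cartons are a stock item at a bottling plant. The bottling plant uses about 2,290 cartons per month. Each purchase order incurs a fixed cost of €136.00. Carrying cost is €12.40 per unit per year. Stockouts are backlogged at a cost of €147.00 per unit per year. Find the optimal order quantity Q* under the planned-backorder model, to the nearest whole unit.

Q* ≈ 808 cartons

Annual demand D = 2,290 × 12 = 27,480.
With planned backorders, Q* = √(2DS/H) · √((H+B)/B).
√(2DS/H) = √(2 × 27,480 × 136 / 12.4) = 776.394.
√((H+B)/B) = √((12.4+147)/147) = 1.0413.
Q* ≈ 808.477.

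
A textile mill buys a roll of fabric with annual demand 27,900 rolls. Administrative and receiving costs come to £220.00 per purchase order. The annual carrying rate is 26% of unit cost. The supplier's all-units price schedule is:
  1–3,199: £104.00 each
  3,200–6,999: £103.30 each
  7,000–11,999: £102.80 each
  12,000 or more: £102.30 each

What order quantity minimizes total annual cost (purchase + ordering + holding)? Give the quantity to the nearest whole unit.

Holding cost per unit per year at price C is H = 0.26·C.
Evaluate total cost at each tier's feasible EOQ or, if the EOQ is below the tier, at the tier's minimum quantity.
EOQ at £104.00 = 673.8 (feasible in tier 1): TC = 27,900×£104.00 + (27,900/673.8)×220 + (673.8/2)×0.26×£104.00 = £2,919,819.30.
EOQ at £103.30 = 676.1 < 3200, so use break Q=3200: TC = 27,900×£103.30 + (27,900/3200.0)×220 + (3200.0/2)×0.26×£103.30 = £2,926,960.92.
EOQ at £102.80 = 677.7 < 7000, so use break Q=7000: TC = 27,900×£102.80 + (27,900/7000.0)×220 + (7000.0/2)×0.26×£102.80 = £2,962,544.86.
EOQ at £102.30 = 679.4 < 12000, so use break Q=12000: TC = 27,900×£102.30 + (27,900/12000.0)×220 + (12000.0/2)×0.26×£102.30 = £3,014,269.50.
Lowest total cost is £2,919,819.30 at Q = 673.8.

Q* ≈ 674 rolls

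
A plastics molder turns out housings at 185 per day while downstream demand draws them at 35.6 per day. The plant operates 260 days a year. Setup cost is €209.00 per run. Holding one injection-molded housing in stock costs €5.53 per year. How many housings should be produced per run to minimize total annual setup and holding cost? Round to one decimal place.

Q* ≈ 930.8 housings

Annual demand D = 35.6 × 260 = 9,256.
Production build-up factor (1 − d/p) = 1 − 35.6/185 = 0.8076.
Q* = √(2DS / (H(1 − d/p))) = √(2 × 9,256 × 209 / (5.53 × 0.8076)).
= √(3,869,008 / 4.4658) ≈ 930.782.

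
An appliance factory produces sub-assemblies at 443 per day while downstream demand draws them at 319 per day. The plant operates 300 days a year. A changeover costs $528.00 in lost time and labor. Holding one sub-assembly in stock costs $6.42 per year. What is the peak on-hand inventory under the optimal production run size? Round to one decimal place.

I_max ≈ 2,099.1 sub-assemblies

Annual demand D = 319 × 300 = 95,700.
Production build-up factor (1 − d/p) = 1 − 319/443 = 0.2799.
Q* = √(2DS / (H(1 − d/p))) = √(2 × 95,700 × 528 / (6.42 × 0.2799)).
= √(101,059,200 / 1.797) ≈ 7499.140.
Maximum inventory = Q*(1 − d/p) = 7499.140 × 0.2799 ≈ 2099.082.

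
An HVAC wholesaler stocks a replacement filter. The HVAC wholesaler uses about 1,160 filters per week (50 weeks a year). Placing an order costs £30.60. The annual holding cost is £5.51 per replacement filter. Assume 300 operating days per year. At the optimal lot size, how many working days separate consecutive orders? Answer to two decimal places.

Annual demand D = 1,160 × 50 = 58,000.
The optimal lot size = √(2DS/H) = √(2 × 58,000 × 30.6 / 5.51) ≈ 802.63.
Cycle time = Q*/D × 300 = 802.63 / 58,000 × 300 ≈ 4.152 days.

T ≈ 4.15 days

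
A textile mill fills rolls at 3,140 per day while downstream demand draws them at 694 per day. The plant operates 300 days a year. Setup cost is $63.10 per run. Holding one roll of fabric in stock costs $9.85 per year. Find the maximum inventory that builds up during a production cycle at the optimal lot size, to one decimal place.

Annual demand D = 694 × 300 = 208,200.
Production build-up factor (1 − d/p) = 1 − 694/3,140 = 0.7790.
Q* = √(2DS / (H(1 − d/p))) = √(2 × 208,200 × 63.1 / (9.85 × 0.7790)).
= √(26,274,840 / 7.673) ≈ 1850.498.
Maximum inventory = Q*(1 − d/p) = 1850.498 × 0.7790 ≈ 1441.502.

I_max ≈ 1,441.5 rolls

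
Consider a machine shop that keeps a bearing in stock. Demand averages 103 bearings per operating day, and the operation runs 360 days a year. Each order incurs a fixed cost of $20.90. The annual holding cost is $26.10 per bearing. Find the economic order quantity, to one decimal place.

Annual demand D = 103 × 360 = 37,080.
EOQ = √(2DS / H) = √(2 × 37,080 × 20.9 / 26.1).
= √(1,549,944 / 26.1) = √59,384.8276 ≈ 243.690.

Q* ≈ 243.7 bearings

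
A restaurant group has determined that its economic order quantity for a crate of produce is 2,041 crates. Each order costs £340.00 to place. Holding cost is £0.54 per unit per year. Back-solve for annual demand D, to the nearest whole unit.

D ≈ 3,308 crates per year

Invert the EOQ relation Q*² = 2DS/H.
From Q* = √(2DS/H): D = Q*²H / (2S) = 2,041² × 0.54 / (2 × 340) = 3308.041.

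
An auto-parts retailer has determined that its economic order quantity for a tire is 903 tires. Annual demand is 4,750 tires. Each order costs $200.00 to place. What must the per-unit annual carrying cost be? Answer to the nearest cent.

H ≈ $2.33

Squaring Q* = √(2DS/H) gives Q*² = 2DS/H.
From Q* = √(2DS/H): H = 2DS / Q*² = 2 × 4,750 × 200 / 903² = 2.3301.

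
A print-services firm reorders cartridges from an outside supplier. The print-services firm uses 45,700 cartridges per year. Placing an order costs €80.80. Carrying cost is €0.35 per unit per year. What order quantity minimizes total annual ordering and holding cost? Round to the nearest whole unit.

EOQ = √(2DS / H) = √(2 × 45,700 × 80.8 / 0.35).
= √(7,385,120 / 0.35) = √21,100,342.8571 ≈ 4593.511.

Q* ≈ 4,594 cartridges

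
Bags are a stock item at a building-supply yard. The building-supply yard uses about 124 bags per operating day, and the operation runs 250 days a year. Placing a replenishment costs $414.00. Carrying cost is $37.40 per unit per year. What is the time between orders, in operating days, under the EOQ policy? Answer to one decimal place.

Annual demand D = 124 × 250 = 31,000.
Q* = √(2DS/H) = √(2 × 31,000 × 414 / 37.4) ≈ 828.44.
Cycle time = Q*/D × 250 = 828.44 / 31,000 × 250 ≈ 6.681 days.

T ≈ 6.7 days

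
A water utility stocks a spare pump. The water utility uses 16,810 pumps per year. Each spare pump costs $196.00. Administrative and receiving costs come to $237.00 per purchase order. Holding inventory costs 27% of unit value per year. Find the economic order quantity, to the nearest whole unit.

Q* ≈ 388 pumps

Holding cost H = 0.27 × $196.00 = $52.9200 per unit per year.
EOQ = √(2DS / H) = √(2 × 16,810 × 237 / 52.92).
= √(7,967,940 / 52.92) = √150,565.7596 ≈ 388.028.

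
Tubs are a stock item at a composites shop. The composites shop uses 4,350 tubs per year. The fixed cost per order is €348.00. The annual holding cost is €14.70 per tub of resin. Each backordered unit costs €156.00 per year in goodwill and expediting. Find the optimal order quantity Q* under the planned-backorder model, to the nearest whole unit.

With planned backorders, Q* = √(2DS/H) · √((H+B)/B).
√(2DS/H) = √(2 × 4,350 × 348 / 14.7) = 453.827.
√((H+B)/B) = √((14.7+156)/156) = 1.0461.
Q* ≈ 474.728.

Q* ≈ 475 tubs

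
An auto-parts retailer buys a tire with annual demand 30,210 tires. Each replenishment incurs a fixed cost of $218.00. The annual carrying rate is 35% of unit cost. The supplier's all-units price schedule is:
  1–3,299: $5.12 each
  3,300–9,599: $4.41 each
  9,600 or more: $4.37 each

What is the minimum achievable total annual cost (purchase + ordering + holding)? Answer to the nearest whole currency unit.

Holding cost per unit per year at price C is H = 0.35·C.
For each price level, check whether its EOQ is feasible; otherwise the best quantity at that price is the breakpoint.
EOQ at $5.12 = 2711.1 (feasible in tier 1): TC = 30,210×$5.12 + (30,210/2711.1)×218 + (2711.1/2)×0.35×$5.12 = $159,533.54.
EOQ at $4.41 = 2921.2 < 3300, so use break Q=3300: TC = 30,210×$4.41 + (30,210/3300.0)×218 + (3300.0/2)×0.35×$4.41 = $137,768.57.
EOQ at $4.37 = 2934.6 < 9600, so use break Q=9600: TC = 30,210×$4.37 + (30,210/9600.0)×218 + (9600.0/2)×0.35×$4.37 = $140,045.32.
Lowest total cost among the candidates is at Q = 3300.0.

TC* ≈ $137,769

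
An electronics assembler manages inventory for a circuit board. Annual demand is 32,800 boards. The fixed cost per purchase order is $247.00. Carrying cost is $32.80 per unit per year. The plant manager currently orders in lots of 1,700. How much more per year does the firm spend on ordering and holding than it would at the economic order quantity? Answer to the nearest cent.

Extra cost ≈ $9,592.12 per year

EOQ = √(2DS/H) = √(2 × 32,800 × 247 / 32.8) ≈ 702.85.
Cost at Q* = (D/Q*)S + (Q*/2)H = √(2DSH) ≈ $23,053.52.
Cost at Q = 1,700: (32,800/1,700)×247 + (1,700/2)×32.8 = $4,765.65 + $27,880.00 = $32,645.65.
Excess = $32,645.65 − $23,053.52 = $9,592.12.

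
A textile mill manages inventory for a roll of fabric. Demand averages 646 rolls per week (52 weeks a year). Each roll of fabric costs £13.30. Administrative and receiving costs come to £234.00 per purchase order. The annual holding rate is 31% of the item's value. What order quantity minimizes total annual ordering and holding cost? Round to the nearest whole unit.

Q* ≈ 1,953 rolls

Annual demand D = 646 × 52 = 33,592.
Holding cost H = 0.31 × £13.30 = £4.1230 per unit per year.
EOQ = √(2DS / H) = √(2 × 33,592 × 234 / 4.123).
= √(15,721,056 / 4.123) = √3,813,013.8249 ≈ 1952.694.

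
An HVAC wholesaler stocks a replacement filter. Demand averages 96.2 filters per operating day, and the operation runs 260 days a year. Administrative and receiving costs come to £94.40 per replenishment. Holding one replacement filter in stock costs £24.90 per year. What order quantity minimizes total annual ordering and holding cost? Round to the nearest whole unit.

Q* ≈ 435 filters

Annual demand D = 96.2 × 260 = 25,012.
EOQ = √(2DS / H) = √(2 × 25,012 × 94.4 / 24.9).
= √(4,722,265.6 / 24.9) = √189,649.2209 ≈ 435.487.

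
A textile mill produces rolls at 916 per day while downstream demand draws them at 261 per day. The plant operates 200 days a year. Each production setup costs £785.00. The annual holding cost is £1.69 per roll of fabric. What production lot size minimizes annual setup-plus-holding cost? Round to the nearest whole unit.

Q* ≈ 8,235 rolls

Annual demand D = 261 × 200 = 52,200.
Production build-up factor (1 − d/p) = 1 − 261/916 = 0.7151.
Q* = √(2DS / (H(1 − d/p))) = √(2 × 52,200 × 785 / (1.69 × 0.7151)).
= √(81,954,000 / 1.2085) ≈ 8235.099.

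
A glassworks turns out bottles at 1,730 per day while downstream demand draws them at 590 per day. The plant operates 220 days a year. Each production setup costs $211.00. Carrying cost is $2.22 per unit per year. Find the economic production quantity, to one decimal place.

Q* ≈ 6,119.1 bottles

Annual demand D = 590 × 220 = 129,800.
Production build-up factor (1 − d/p) = 1 − 590/1,730 = 0.6590.
Q* = √(2DS / (H(1 − d/p))) = √(2 × 129,800 × 211 / (2.22 × 0.6590)).
= √(54,775,600 / 1.4629) ≈ 6119.102.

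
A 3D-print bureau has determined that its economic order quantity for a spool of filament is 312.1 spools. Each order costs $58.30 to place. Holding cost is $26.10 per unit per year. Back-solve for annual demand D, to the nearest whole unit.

Squaring Q* = √(2DS/H) gives Q*² = 2DS/H.
From Q* = √(2DS/H): D = Q*²H / (2S) = 312.1² × 26.1 / (2 × 58.3) = 21803.665.

D ≈ 21,804 spools per year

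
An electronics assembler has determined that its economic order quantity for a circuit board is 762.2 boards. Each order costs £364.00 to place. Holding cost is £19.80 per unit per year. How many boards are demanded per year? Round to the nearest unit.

Squaring Q* = √(2DS/H) gives Q*² = 2DS/H.
From Q* = √(2DS/H): D = Q*²H / (2S) = 762.2² × 19.8 / (2 × 364) = 15800.532.

D ≈ 15,801 boards per year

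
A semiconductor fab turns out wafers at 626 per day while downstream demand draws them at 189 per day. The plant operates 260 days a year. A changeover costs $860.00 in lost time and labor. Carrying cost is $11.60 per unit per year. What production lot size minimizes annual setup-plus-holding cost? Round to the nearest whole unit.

Q* ≈ 3,231 wafers

Annual demand D = 189 × 260 = 49,140.
Production build-up factor (1 − d/p) = 1 − 189/626 = 0.6981.
Q* = √(2DS / (H(1 − d/p))) = √(2 × 49,140 × 860 / (11.6 × 0.6981)).
= √(84,520,800 / 8.0978) ≈ 3230.720.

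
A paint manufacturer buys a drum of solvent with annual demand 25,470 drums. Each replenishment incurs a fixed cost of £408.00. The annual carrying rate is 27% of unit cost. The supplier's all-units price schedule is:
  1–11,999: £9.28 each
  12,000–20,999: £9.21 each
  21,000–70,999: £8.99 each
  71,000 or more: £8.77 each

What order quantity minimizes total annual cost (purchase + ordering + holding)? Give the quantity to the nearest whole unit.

Holding cost per unit per year at price C is H = 0.27·C.
Candidates are each tier's EOQ (if it falls in that tier) and each price-break quantity.
EOQ at £9.28 = 2880.1 (feasible in tier 1): TC = 25,470×£9.28 + (25,470/2880.1)×408 + (2880.1/2)×0.27×£9.28 = £243,577.91.
EOQ at £9.21 = 2891.0 < 12000, so use break Q=12000: TC = 25,470×£9.21 + (25,470/12000.0)×408 + (12000.0/2)×0.27×£9.21 = £250,364.88.
EOQ at £8.99 = 2926.2 < 21000, so use break Q=21000: TC = 25,470×£8.99 + (25,470/21000.0)×408 + (21000.0/2)×0.27×£8.99 = £254,956.80.
EOQ at £8.77 = 2962.6 < 71000, so use break Q=71000: TC = 25,470×£8.77 + (25,470/71000.0)×408 + (71000.0/2)×0.27×£8.77 = £307,578.71.
Lowest total cost is £243,577.91 at Q = 2880.1.

Q* ≈ 2,880 drums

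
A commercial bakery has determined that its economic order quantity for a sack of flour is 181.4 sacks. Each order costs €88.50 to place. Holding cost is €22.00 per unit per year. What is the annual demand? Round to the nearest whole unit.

D ≈ 4,090 sacks per year

The basic EOQ model gives Q* = √(2DS/H); rearrange for the unknown.
From Q* = √(2DS/H): D = Q*²H / (2S) = 181.4² × 22 / (2 × 88.5) = 4090.006.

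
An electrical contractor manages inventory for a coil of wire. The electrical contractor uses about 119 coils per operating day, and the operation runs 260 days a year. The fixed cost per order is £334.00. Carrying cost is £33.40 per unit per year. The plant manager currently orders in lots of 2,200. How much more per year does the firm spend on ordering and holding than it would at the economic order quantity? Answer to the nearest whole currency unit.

Annual demand D = 119 × 260 = 30,940.
EOQ = √(2DS/H) = √(2 × 30,940 × 334 / 33.4) ≈ 786.64.
Cost at Q* = (D/Q*)S + (Q*/2)H = √(2DSH) ≈ £26,273.72.
Cost at Q = 2,200: (30,940/2,200)×334 + (2,200/2)×33.4 = £4,697.25 + £36,740.00 = £41,437.25.
Excess = £41,437.25 − £26,273.72 = £15,163.53.

Extra cost ≈ £15,164 per year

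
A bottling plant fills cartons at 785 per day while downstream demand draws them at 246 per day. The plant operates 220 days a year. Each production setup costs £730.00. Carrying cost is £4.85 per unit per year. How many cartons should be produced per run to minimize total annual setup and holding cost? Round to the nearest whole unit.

Annual demand D = 246 × 220 = 54,120.
Production build-up factor (1 − d/p) = 1 − 246/785 = 0.6866.
Q* = √(2DS / (H(1 − d/p))) = √(2 × 54,120 × 730 / (4.85 × 0.6866)).
= √(79,015,200 / 3.3301) ≈ 4871.076.

Q* ≈ 4,871 cartons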